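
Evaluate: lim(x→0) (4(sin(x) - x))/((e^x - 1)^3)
This is a 0/0 indeterminate form.

Apply L'Hôpital's rule: differentiate numerator and denominator separately.
  f(x) = -4·x + 4·sin(x)   ⇒   f'(x) = 4·cos(x) - 4
  g(x) = (e^(x) - 1)^3   ⇒   g'(x) = 3·(e^(x) - 1)^2·e^(x)
  lim(x→0) f'(x)/g'(x) = lim(x→0) (4·cos(x) - 4)/(3·(e^(x) - 1)^2·e^(x))
  = -2/3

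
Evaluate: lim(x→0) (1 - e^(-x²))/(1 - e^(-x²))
This is a 0/0 indeterminate form.

Apply L'Hôpital's rule: differentiate numerator and denominator separately.
  f(x) = 1 - e^(-x^2)   ⇒   f'(x) = 2·x·e^(-x^2)
  g(x) = 1 - e^(-x^2)   ⇒   g'(x) = 2·x·e^(-x^2)
  lim(x→0) f'(x)/g'(x) = lim(x→0) (2·x·e^(-x^2))/(2·x·e^(-x^2))
  = 1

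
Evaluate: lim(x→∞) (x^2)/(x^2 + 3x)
This is an ∞/∞ indeterminate form.

Apply L'Hôpital's rule: differentiate numerator and denominator separately.
  f(x) = x^2   ⇒   f'(x) = 2·x
  g(x) = x^2 + 3·x   ⇒   g'(x) = 2·x + 3
  lim(x→∞) f'(x)/g'(x) = lim(x→∞) (2·x)/(2·x + 3)
  = 1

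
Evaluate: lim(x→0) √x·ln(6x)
This is a 0·∞ indeterminate form.

Rewrite 0·∞ as a quotient (0/0 or ∞/∞ form), then apply L'Hôpital's rule:
  lim(x→0) √x·ln(6x) = 0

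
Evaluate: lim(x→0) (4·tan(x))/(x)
This is a 0/0 indeterminate form.

Apply L'Hôpital's rule: differentiate numerator and denominator separately.
  f(x) = 4·tan(x)   ⇒   f'(x) = 4·tan(x)^2 + 4
  g(x) = x   ⇒   g'(x) = 1
  lim(x→0) f'(x)/g'(x) = lim(x→0) (4·tan(x)^2 + 4)/(1)
  = 4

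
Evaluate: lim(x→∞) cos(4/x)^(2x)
This is an exponential indeterminate form.

For exponential indeterminate forms, take the natural log:
  Let L = lim(x→∞) cos(4/x)^(2x)
  Then ln(L) = lim(x→∞) [exponent × ln(base)]
  Evaluate using L'Hôpital or standard limits, then exponentiate.
  L = 1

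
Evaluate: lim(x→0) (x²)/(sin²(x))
This is a 0/0 indeterminate form.

Apply L'Hôpital's rule: differentiate numerator and denominator separately.
  f(x) = x^2   ⇒   f'(x) = 2·x
  g(x) = sin(x)^2   ⇒   g'(x) = 2·sin(x)·cos(x)
  lim(x→0) f'(x)/g'(x) = lim(x→0) (2·x)/(2·sin(x)·cos(x))
  = 1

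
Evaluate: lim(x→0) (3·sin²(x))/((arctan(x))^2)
This is a 0/0 indeterminate form.

Apply L'Hôpital's rule: differentiate numerator and denominator separately.
  f(x) = 3·sin(x)^2   ⇒   f'(x) = 6·sin(x)·cos(x)
  g(x) = atan(x)^2   ⇒   g'(x) = 2·atan(x)/(x^2 + 1)
  lim(x→0) f'(x)/g'(x) = lim(x→0) (6·sin(x)·cos(x))/(2·atan(x)/(x^2 + 1))
  = 3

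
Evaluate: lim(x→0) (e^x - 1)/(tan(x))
This is a 0/0 indeterminate form.

Apply L'Hôpital's rule: differentiate numerator and denominator separately.
  f(x) = e^(x) - 1   ⇒   f'(x) = e^(x)
  g(x) = tan(x)   ⇒   g'(x) = tan(x)^2 + 1
  lim(x→0) f'(x)/g'(x) = lim(x→0) (e^(x))/(tan(x)^2 + 1)
  = 1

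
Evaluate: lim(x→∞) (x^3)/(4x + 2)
This is an ∞/∞ indeterminate form.

Apply L'Hôpital's rule: differentiate numerator and denominator separately.
  f(x) = x^3   ⇒   f'(x) = 3·x^2
  g(x) = 4·x + 2   ⇒   g'(x) = 4
  lim(x→∞) f'(x)/g'(x) = lim(x→∞) (3·x^2)/(4)
  = ∞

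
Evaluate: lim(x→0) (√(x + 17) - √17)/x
This is a standard limit.

Factor or rationalize the expression:
  lim(x→0) (√(x + 17) - √17)/x = sqrt(17)/34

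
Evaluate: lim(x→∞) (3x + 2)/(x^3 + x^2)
This is an ∞/∞ indeterminate form.

Apply L'Hôpital's rule: differentiate numerator and denominator separately.
  f(x) = 3·x + 2   ⇒   f'(x) = 3
  g(x) = x^3 + x^2   ⇒   g'(x) = 3·x^2 + 2·x
  lim(x→∞) f'(x)/g'(x) = lim(x→∞) (3)/(3·x^2 + 2·x)
  = 0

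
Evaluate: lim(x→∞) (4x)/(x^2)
This is an ∞/∞ indeterminate form.

Apply L'Hôpital's rule: differentiate numerator and denominator separately.
  f(x) = 4·x   ⇒   f'(x) = 4
  g(x) = x^2   ⇒   g'(x) = 2·x
  lim(x→∞) f'(x)/g'(x) = lim(x→∞) (4)/(2·x)
  = 0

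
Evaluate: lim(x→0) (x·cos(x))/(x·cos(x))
This is a 0/0 indeterminate form.

Apply L'Hôpital's rule: differentiate numerator and denominator separately.
  f(x) = x·cos(x)   ⇒   f'(x) = -x·sin(x) + cos(x)
  g(x) = x·cos(x)   ⇒   g'(x) = -x·sin(x) + cos(x)
  lim(x→0) f'(x)/g'(x) = lim(x→0) (-x·sin(x) + cos(x))/(-x·sin(x) + cos(x))
  = 1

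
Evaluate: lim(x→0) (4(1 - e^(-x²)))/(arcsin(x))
This is a 0/0 indeterminate form.

Apply L'Hôpital's rule: differentiate numerator and denominator separately.
  f(x) = 4 - 4·e^(-x^2)   ⇒   f'(x) = 8·x·e^(-x^2)
  g(x) = asin(x)   ⇒   g'(x) = 1/sqrt(1 - x^2)
  lim(x→0) f'(x)/g'(x) = lim(x→0) (8·x·e^(-x^2))/(1/sqrt(1 - x^2))
  = 0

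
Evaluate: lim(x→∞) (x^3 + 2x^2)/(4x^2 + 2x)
This is an ∞/∞ indeterminate form.

Apply L'Hôpital's rule: differentiate numerator and denominator separately.
  f(x) = x^3 + 2·x^2   ⇒   f'(x) = 3·x^2 + 4·x
  g(x) = 4·x^2 + 2·x   ⇒   g'(x) = 8·x + 2
  lim(x→∞) f'(x)/g'(x) = lim(x→∞) (3·x^2 + 4·x)/(8·x + 2)
  = ∞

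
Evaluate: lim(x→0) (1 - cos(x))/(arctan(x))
This is a 0/0 indeterminate form.

Apply L'Hôpital's rule: differentiate numerator and denominator separately.
  f(x) = 1 - cos(x)   ⇒   f'(x) = sin(x)
  g(x) = atan(x)   ⇒   g'(x) = 1/(x^2 + 1)
  lim(x→0) f'(x)/g'(x) = lim(x→0) (sin(x))/(1/(x^2 + 1))
  = 0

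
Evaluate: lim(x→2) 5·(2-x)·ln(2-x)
This is a 0·∞ indeterminate form.

Rewrite 0·∞ as a quotient (0/0 or ∞/∞ form), then apply L'Hôpital's rule:
  lim(x→2) 5·(2-x)·ln(2-x) = 0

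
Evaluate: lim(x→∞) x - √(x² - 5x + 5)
This is an ∞-∞ indeterminate form.

Combine fractions or rationalize to convert ∞-∞ to 0/0 form:
  lim(x→∞) x - √(x² - 5x + 5) = 5/2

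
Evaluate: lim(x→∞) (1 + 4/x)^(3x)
This is an exponential indeterminate form.

For exponential indeterminate forms, take the natural log:
  Let L = lim(x→∞) (1 + 4/x)^(3x)
  Then ln(L) = lim(x→∞) [exponent × ln(base)]
  Evaluate using L'Hôpital or standard limits, then exponentiate.
  L = e^(12)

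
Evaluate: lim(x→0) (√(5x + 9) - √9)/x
This is a standard limit.

Factor or rationalize the expression:
  lim(x→0) (√(5x + 9) - √9)/x = 5/6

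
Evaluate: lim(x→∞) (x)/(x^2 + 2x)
This is an ∞/∞ indeterminate form.

Apply L'Hôpital's rule: differentiate numerator and denominator separately.
  f(x) = x   ⇒   f'(x) = 1
  g(x) = x^2 + 2·x   ⇒   g'(x) = 2·x + 2
  lim(x→∞) f'(x)/g'(x) = lim(x→∞) (1)/(2·x + 2)
  = 0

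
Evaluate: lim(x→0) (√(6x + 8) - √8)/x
This is a standard limit.

Factor or rationalize the expression:
  lim(x→0) (√(6x + 8) - √8)/x = 3·sqrt(2)/4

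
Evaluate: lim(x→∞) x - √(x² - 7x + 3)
This is an ∞-∞ indeterminate form.

Combine fractions or rationalize to convert ∞-∞ to 0/0 form:
  lim(x→∞) x - √(x² - 7x + 3) = 7/2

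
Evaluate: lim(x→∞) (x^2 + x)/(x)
This is an ∞/∞ indeterminate form.

Apply L'Hôpital's rule: differentiate numerator and denominator separately.
  f(x) = x^2 + x   ⇒   f'(x) = 2·x + 1
  g(x) = x   ⇒   g'(x) = 1
  lim(x→∞) f'(x)/g'(x) = lim(x→∞) (2·x + 1)/(1)
  = ∞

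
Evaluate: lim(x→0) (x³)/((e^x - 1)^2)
This is a 0/0 indeterminate form.

Apply L'Hôpital's rule: differentiate numerator and denominator separately.
  f(x) = x^3   ⇒   f'(x) = 3·x^2
  g(x) = (e^(x) - 1)^2   ⇒   g'(x) = 2·(e^(x) - 1)·e^(x)
  lim(x→0) f'(x)/g'(x) = lim(x→0) (3·x^2)/(2·(e^(x) - 1)·e^(x))
  = 0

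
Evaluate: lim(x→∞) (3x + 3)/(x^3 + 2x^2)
This is an ∞/∞ indeterminate form.

Apply L'Hôpital's rule: differentiate numerator and denominator separately.
  f(x) = 3·x + 3   ⇒   f'(x) = 3
  g(x) = x^3 + 2·x^2   ⇒   g'(x) = 3·x^2 + 4·x
  lim(x→∞) f'(x)/g'(x) = lim(x→∞) (3)/(3·x^2 + 4·x)
  = 0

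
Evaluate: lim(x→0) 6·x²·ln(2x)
This is a 0·∞ indeterminate form.

Rewrite 0·∞ as a quotient (0/0 or ∞/∞ form), then apply L'Hôpital's rule:
  lim(x→0) 6·x²·ln(2x) = 0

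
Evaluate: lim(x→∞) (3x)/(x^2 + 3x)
This is an ∞/∞ indeterminate form.

Apply L'Hôpital's rule: differentiate numerator and denominator separately.
  f(x) = 3·x   ⇒   f'(x) = 3
  g(x) = x^2 + 3·x   ⇒   g'(x) = 2·x + 3
  lim(x→∞) f'(x)/g'(x) = lim(x→∞) (3)/(2·x + 3)
  = 0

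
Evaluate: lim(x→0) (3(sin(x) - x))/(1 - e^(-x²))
This is a 0/0 indeterminate form.

Apply L'Hôpital's rule: differentiate numerator and denominator separately.
  f(x) = -3·x + 3·sin(x)   ⇒   f'(x) = 3·cos(x) - 3
  g(x) = 1 - e^(-x^2)   ⇒   g'(x) = 2·x·e^(-x^2)
  lim(x→0) f'(x)/g'(x) = lim(x→0) (3·cos(x) - 3)/(2·x·e^(-x^2))
  = 0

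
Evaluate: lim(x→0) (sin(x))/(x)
This is a 0/0 indeterminate form.

Apply L'Hôpital's rule: differentiate numerator and denominator separately.
  f(x) = sin(x)   ⇒   f'(x) = cos(x)
  g(x) = x   ⇒   g'(x) = 1
  lim(x→0) f'(x)/g'(x) = lim(x→0) (cos(x))/(1)
  = 1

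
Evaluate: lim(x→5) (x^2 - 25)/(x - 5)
This is a standard limit.

Factor or rationalize the expression:
  lim(x→5) (x^2 - 25)/(x - 5) = 10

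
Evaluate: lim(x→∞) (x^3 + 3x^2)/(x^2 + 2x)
This is an ∞/∞ indeterminate form.

Apply L'Hôpital's rule: differentiate numerator and denominator separately.
  f(x) = x^3 + 3·x^2   ⇒   f'(x) = 3·x^2 + 6·x
  g(x) = x^2 + 2·x   ⇒   g'(x) = 2·x + 2
  lim(x→∞) f'(x)/g'(x) = lim(x→∞) (3·x^2 + 6·x)/(2·x + 2)
  = ∞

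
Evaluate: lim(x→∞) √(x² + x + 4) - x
This is an ∞-∞ indeterminate form.

Combine fractions or rationalize to convert ∞-∞ to 0/0 form:
  lim(x→∞) √(x² + x + 4) - x = 1/2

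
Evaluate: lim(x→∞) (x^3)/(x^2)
This is an ∞/∞ indeterminate form.

Apply L'Hôpital's rule: differentiate numerator and denominator separately.
  f(x) = x^3   ⇒   f'(x) = 3·x^2
  g(x) = x^2   ⇒   g'(x) = 2·x
  lim(x→∞) f'(x)/g'(x) = lim(x→∞) (3·x^2)/(2·x)
  = ∞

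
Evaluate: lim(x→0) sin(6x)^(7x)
This is an exponential indeterminate form.

For exponential indeterminate forms, take the natural log:
  Let L = lim(x→0) sin(6x)^(7x)
  Then ln(L) = lim(x→0) [exponent × ln(base)]
  Evaluate using L'Hôpital or standard limits, then exponentiate.
  L = 1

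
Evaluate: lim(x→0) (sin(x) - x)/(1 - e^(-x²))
This is a 0/0 indeterminate form.

Apply L'Hôpital's rule: differentiate numerator and denominator separately.
  f(x) = -x + sin(x)   ⇒   f'(x) = cos(x) - 1
  g(x) = 1 - e^(-x^2)   ⇒   g'(x) = 2·x·e^(-x^2)
  lim(x→0) f'(x)/g'(x) = lim(x→0) (cos(x) - 1)/(2·x·e^(-x^2))
  = 0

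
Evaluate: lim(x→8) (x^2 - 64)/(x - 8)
This is a standard limit.

Factor or rationalize the expression:
  lim(x→8) (x^2 - 64)/(x - 8) = 16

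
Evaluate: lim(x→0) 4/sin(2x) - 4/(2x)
This is an ∞-∞ indeterminate form.

Combine fractions or rationalize to convert ∞-∞ to 0/0 form:
  lim(x→0) 4/sin(2x) - 4/(2x) = 0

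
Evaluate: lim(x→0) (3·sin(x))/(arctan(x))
This is a 0/0 indeterminate form.

Apply L'Hôpital's rule: differentiate numerator and denominator separately.
  f(x) = 3·sin(x)   ⇒   f'(x) = 3·cos(x)
  g(x) = atan(x)   ⇒   g'(x) = 1/(x^2 + 1)
  lim(x→0) f'(x)/g'(x) = lim(x→0) (3·cos(x))/(1/(x^2 + 1))
  = 3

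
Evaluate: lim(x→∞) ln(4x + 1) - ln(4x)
This is an ∞-∞ indeterminate form.

Combine fractions or rationalize to convert ∞-∞ to 0/0 form:
  lim(x→∞) ln(4x + 1) - ln(4x) = 0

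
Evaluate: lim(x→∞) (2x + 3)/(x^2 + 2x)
This is an ∞/∞ indeterminate form.

Apply L'Hôpital's rule: differentiate numerator and denominator separately.
  f(x) = 2·x + 3   ⇒   f'(x) = 2
  g(x) = x^2 + 2·x   ⇒   g'(x) = 2·x + 2
  lim(x→∞) f'(x)/g'(x) = lim(x→∞) (2)/(2·x + 2)
  = 0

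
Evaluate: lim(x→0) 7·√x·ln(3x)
This is a 0·∞ indeterminate form.

Rewrite 0·∞ as a quotient (0/0 or ∞/∞ form), then apply L'Hôpital's rule:
  lim(x→0) 7·√x·ln(3x) = 0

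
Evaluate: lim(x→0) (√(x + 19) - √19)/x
This is a standard limit.

Factor or rationalize the expression:
  lim(x→0) (√(x + 19) - √19)/x = sqrt(19)/38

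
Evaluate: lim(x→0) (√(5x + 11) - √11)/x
This is a standard limit.

Factor or rationalize the expression:
  lim(x→0) (√(5x + 11) - √11)/x = 5·sqrt(11)/22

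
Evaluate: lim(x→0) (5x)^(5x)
This is an exponential indeterminate form.

For exponential indeterminate forms, take the natural log:
  Let L = lim(x→0) (5x)^(5x)
  Then ln(L) = lim(x→0) [exponent × ln(base)]
  Evaluate using L'Hôpital or standard limits, then exponentiate.
  L = 1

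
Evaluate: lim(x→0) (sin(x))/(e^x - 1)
This is a 0/0 indeterminate form.

Apply L'Hôpital's rule: differentiate numerator and denominator separately.
  f(x) = sin(x)   ⇒   f'(x) = cos(x)
  g(x) = e^(x) - 1   ⇒   g'(x) = e^(x)
  lim(x→0) f'(x)/g'(x) = lim(x→0) (cos(x))/(e^(x))
  = 1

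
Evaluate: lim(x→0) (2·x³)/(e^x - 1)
This is a 0/0 indeterminate form.

Apply L'Hôpital's rule: differentiate numerator and denominator separately.
  f(x) = 2·x^3   ⇒   f'(x) = 6·x^2
  g(x) = e^(x) - 1   ⇒   g'(x) = e^(x)
  lim(x→0) f'(x)/g'(x) = lim(x→0) (6·x^2)/(e^(x))
  = 0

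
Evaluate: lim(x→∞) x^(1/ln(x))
This is an exponential indeterminate form.

For exponential indeterminate forms, take the natural log:
  Let L = lim(x→∞) x^(1/ln(x))
  Then ln(L) = lim(x→∞) [exponent × ln(base)]
  Evaluate using L'Hôpital or standard limits, then exponentiate.
  L = e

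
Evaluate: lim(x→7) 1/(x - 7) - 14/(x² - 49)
This is an ∞-∞ indeterminate form.

Combine fractions or rationalize to convert ∞-∞ to 0/0 form:
  lim(x→7) 1/(x - 7) - 14/(x² - 49) = 1/14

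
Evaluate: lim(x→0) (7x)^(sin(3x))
This is an exponential indeterminate form.

For exponential indeterminate forms, take the natural log:
  Let L = lim(x→0) (7x)^(sin(3x))
  Then ln(L) = lim(x→0) [exponent × ln(base)]
  Evaluate using L'Hôpital or standard limits, then exponentiate.
  L = 1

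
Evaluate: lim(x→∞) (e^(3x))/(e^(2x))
This is an ∞/∞ indeterminate form.

Apply L'Hôpital's rule: differentiate numerator and denominator separately.
  f(x) = e^(3·x)   ⇒   f'(x) = 3·e^(3·x)
  g(x) = e^(2·x)   ⇒   g'(x) = 2·e^(2·x)
  lim(x→∞) f'(x)/g'(x) = lim(x→∞) (3·e^(3·x))/(2·e^(2·x))
  = ∞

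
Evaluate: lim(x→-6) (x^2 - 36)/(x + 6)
This is a standard limit.

Factor or rationalize the expression:
  lim(x→-6) (x^2 - 36)/(x + 6) = -12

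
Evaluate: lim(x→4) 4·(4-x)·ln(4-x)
This is a 0·∞ indeterminate form.

Rewrite 0·∞ as a quotient (0/0 or ∞/∞ form), then apply L'Hôpital's rule:
  lim(x→4) 4·(4-x)·ln(4-x) = 0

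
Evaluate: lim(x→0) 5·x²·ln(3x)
This is a 0·∞ indeterminate form.

Rewrite 0·∞ as a quotient (0/0 or ∞/∞ form), then apply L'Hôpital's rule:
  lim(x→0) 5·x²·ln(3x) = 0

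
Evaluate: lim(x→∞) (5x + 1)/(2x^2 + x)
This is an ∞/∞ indeterminate form.

Apply L'Hôpital's rule: differentiate numerator and denominator separately.
  f(x) = 5·x + 1   ⇒   f'(x) = 5
  g(x) = 2·x^2 + x   ⇒   g'(x) = 4·x + 1
  lim(x→∞) f'(x)/g'(x) = lim(x→∞) (5)/(4·x + 1)
  = 0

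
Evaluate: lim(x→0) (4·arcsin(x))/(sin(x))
This is a 0/0 indeterminate form.

Apply L'Hôpital's rule: differentiate numerator and denominator separately.
  f(x) = 4·asin(x)   ⇒   f'(x) = 4/sqrt(1 - x^2)
  g(x) = sin(x)   ⇒   g'(x) = cos(x)
  lim(x→0) f'(x)/g'(x) = lim(x→0) (4/sqrt(1 - x^2))/(cos(x))
  = 4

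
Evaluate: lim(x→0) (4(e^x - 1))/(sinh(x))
This is a 0/0 indeterminate form.

Apply L'Hôpital's rule: differentiate numerator and denominator separately.
  f(x) = 4·e^(x) - 4   ⇒   f'(x) = 4·e^(x)
  g(x) = sinh(x)   ⇒   g'(x) = cosh(x)
  lim(x→0) f'(x)/g'(x) = lim(x→0) (4·e^(x))/(cosh(x))
  = 4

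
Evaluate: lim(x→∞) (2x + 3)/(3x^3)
This is an ∞/∞ indeterminate form.

Apply L'Hôpital's rule: differentiate numerator and denominator separately.
  f(x) = 2·x + 3   ⇒   f'(x) = 2
  g(x) = 3·x^3   ⇒   g'(x) = 9·x^2
  lim(x→∞) f'(x)/g'(x) = lim(x→∞) (2)/(9·x^2)
  = 0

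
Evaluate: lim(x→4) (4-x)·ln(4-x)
This is a 0·∞ indeterminate form.

Rewrite 0·∞ as a quotient (0/0 or ∞/∞ form), then apply L'Hôpital's rule:
  lim(x→4) (4-x)·ln(4-x) = 0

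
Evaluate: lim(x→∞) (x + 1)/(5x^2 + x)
This is an ∞/∞ indeterminate form.

Apply L'Hôpital's rule: differentiate numerator and denominator separately.
  f(x) = x + 1   ⇒   f'(x) = 1
  g(x) = 5·x^2 + x   ⇒   g'(x) = 10·x + 1
  lim(x→∞) f'(x)/g'(x) = lim(x→∞) (1)/(10·x + 1)
  = 0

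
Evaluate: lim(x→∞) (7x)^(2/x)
This is an exponential indeterminate form.

For exponential indeterminate forms, take the natural log:
  Let L = lim(x→∞) (7x)^(2/x)
  Then ln(L) = lim(x→∞) [exponent × ln(base)]
  Evaluate using L'Hôpital or standard limits, then exponentiate.
  L = 1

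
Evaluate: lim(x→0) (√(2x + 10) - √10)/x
This is a standard limit.

Factor or rationalize the expression:
  lim(x→0) (√(2x + 10) - √10)/x = sqrt(10)/10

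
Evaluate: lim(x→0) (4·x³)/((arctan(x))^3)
This is a 0/0 indeterminate form.

Apply L'Hôpital's rule: differentiate numerator and denominator separately.
  f(x) = 4·x^3   ⇒   f'(x) = 12·x^2
  g(x) = atan(x)^3   ⇒   g'(x) = 3·atan(x)^2/(x^2 + 1)
  lim(x→0) f'(x)/g'(x) = lim(x→0) (12·x^2)/(3·atan(x)^2/(x^2 + 1))
  = 4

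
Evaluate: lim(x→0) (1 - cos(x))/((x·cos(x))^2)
This is a 0/0 indeterminate form.

Apply L'Hôpital's rule: differentiate numerator and denominator separately.
  f(x) = 1 - cos(x)   ⇒   f'(x) = sin(x)
  g(x) = x^2·cos(x)^2   ⇒   g'(x) = -2·x^2·sin(x)·cos(x) + 2·x·cos(x)^2
  lim(x→0) f'(x)/g'(x) = lim(x→0) (sin(x))/(-2·x^2·sin(x)·cos(x) + 2·x·cos(x)^2)
  = 1/2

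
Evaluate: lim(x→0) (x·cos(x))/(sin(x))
This is a 0/0 indeterminate form.

Apply L'Hôpital's rule: differentiate numerator and denominator separately.
  f(x) = x·cos(x)   ⇒   f'(x) = -x·sin(x) + cos(x)
  g(x) = sin(x)   ⇒   g'(x) = cos(x)
  lim(x→0) f'(x)/g'(x) = lim(x→0) (-x·sin(x) + cos(x))/(cos(x))
  = 1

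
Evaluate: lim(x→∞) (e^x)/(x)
This is an ∞/∞ indeterminate form.

Apply L'Hôpital's rule: differentiate numerator and denominator separately.
  f(x) = e^(x)   ⇒   f'(x) = e^(x)
  g(x) = x   ⇒   g'(x) = 1
  lim(x→∞) f'(x)/g'(x) = lim(x→∞) (e^(x))/(1)
  = ∞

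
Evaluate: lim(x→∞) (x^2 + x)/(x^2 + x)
This is an ∞/∞ indeterminate form.

Apply L'Hôpital's rule: differentiate numerator and denominator separately.
  f(x) = x^2 + x   ⇒   f'(x) = 2·x + 1
  g(x) = x^2 + x   ⇒   g'(x) = 2·x + 1
  lim(x→∞) f'(x)/g'(x) = lim(x→∞) (2·x + 1)/(2·x + 1)
  = 1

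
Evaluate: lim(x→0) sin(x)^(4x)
This is an exponential indeterminate form.

For exponential indeterminate forms, take the natural log:
  Let L = lim(x→0) sin(x)^(4x)
  Then ln(L) = lim(x→0) [exponent × ln(base)]
  Evaluate using L'Hôpital or standard limits, then exponentiate.
  L = 1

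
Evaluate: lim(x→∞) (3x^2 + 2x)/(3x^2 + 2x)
This is an ∞/∞ indeterminate form.

Apply L'Hôpital's rule: differentiate numerator and denominator separately.
  f(x) = 3·x^2 + 2·x   ⇒   f'(x) = 6·x + 2
  g(x) = 3·x^2 + 2·x   ⇒   g'(x) = 6·x + 2
  lim(x→∞) f'(x)/g'(x) = lim(x→∞) (6·x + 2)/(6·x + 2)
  = 1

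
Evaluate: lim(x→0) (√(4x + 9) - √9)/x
This is a standard limit.

Factor or rationalize the expression:
  lim(x→0) (√(4x + 9) - √9)/x = 2/3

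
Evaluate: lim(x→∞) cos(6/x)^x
This is an exponential indeterminate form.

For exponential indeterminate forms, take the natural log:
  Let L = lim(x→∞) cos(6/x)^x
  Then ln(L) = lim(x→∞) [exponent × ln(base)]
  Evaluate using L'Hôpital or standard limits, then exponentiate.
  L = 1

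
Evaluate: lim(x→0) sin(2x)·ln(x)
This is a 0·∞ indeterminate form.

Rewrite 0·∞ as a quotient (0/0 or ∞/∞ form), then apply L'Hôpital's rule:
  lim(x→0) sin(2x)·ln(x) = 0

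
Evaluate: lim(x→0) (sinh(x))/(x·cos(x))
This is a 0/0 indeterminate form.

Apply L'Hôpital's rule: differentiate numerator and denominator separately.
  f(x) = sinh(x)   ⇒   f'(x) = cosh(x)
  g(x) = x·cos(x)   ⇒   g'(x) = -x·sin(x) + cos(x)
  lim(x→0) f'(x)/g'(x) = lim(x→0) (cosh(x))/(-x·sin(x) + cos(x))
  = 1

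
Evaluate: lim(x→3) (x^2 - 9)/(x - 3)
This is a standard limit.

Factor or rationalize the expression:
  lim(x→3) (x^2 - 9)/(x - 3) = 6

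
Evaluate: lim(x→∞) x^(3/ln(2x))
This is an exponential indeterminate form.

For exponential indeterminate forms, take the natural log:
  Let L = lim(x→∞) x^(3/ln(2x))
  Then ln(L) = lim(x→∞) [exponent × ln(base)]
  Evaluate using L'Hôpital or standard limits, then exponentiate.
  L = e^(3)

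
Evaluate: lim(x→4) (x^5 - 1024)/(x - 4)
This is a standard limit.

Factor or rationalize the expression:
  lim(x→4) (x^5 - 1024)/(x - 4) = 1280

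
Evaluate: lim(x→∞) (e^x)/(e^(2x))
This is an ∞/∞ indeterminate form.

Apply L'Hôpital's rule: differentiate numerator and denominator separately.
  f(x) = e^(x)   ⇒   f'(x) = e^(x)
  g(x) = e^(2·x)   ⇒   g'(x) = 2·e^(2·x)
  lim(x→∞) f'(x)/g'(x) = lim(x→∞) (e^(x))/(2·e^(2·x))
  = 0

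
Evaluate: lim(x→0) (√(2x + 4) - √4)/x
This is a standard limit.

Factor or rationalize the expression:
  lim(x→0) (√(2x + 4) - √4)/x = 1/2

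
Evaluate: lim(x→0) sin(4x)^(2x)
This is an exponential indeterminate form.

For exponential indeterminate forms, take the natural log:
  Let L = lim(x→0) sin(4x)^(2x)
  Then ln(L) = lim(x→0) [exponent × ln(base)]
  Evaluate using L'Hôpital or standard limits, then exponentiate.
  L = 1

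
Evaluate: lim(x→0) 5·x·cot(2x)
This is a 0·∞ indeterminate form.

Rewrite 0·∞ as a quotient (0/0 or ∞/∞ form), then apply L'Hôpital's rule:
  lim(x→0) 5·x·cot(2x) = 5/2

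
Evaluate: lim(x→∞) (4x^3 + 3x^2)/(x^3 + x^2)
This is an ∞/∞ indeterminate form.

Apply L'Hôpital's rule: differentiate numerator and denominator separately.
  f(x) = 4·x^3 + 3·x^2   ⇒   f'(x) = 12·x^2 + 6·x
  g(x) = x^3 + x^2   ⇒   g'(x) = 3·x^2 + 2·x
  lim(x→∞) f'(x)/g'(x) = lim(x→∞) (12·x^2 + 6·x)/(3·x^2 + 2·x)
  = 4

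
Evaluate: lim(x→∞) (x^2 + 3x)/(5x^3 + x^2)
This is an ∞/∞ indeterminate form.

Apply L'Hôpital's rule: differentiate numerator and denominator separately.
  f(x) = x^2 + 3·x   ⇒   f'(x) = 2·x + 3
  g(x) = 5·x^3 + x^2   ⇒   g'(x) = 15·x^2 + 2·x
  lim(x→∞) f'(x)/g'(x) = lim(x→∞) (2·x + 3)/(15·x^2 + 2·x)
  = 0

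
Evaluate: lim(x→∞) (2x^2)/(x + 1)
This is an ∞/∞ indeterminate form.

Apply L'Hôpital's rule: differentiate numerator and denominator separately.
  f(x) = 2·x^2   ⇒   f'(x) = 4·x
  g(x) = x + 1   ⇒   g'(x) = 1
  lim(x→∞) f'(x)/g'(x) = lim(x→∞) (4·x)/(1)
  = ∞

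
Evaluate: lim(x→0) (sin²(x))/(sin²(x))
This is a 0/0 indeterminate form.

Apply L'Hôpital's rule: differentiate numerator and denominator separately.
  f(x) = sin(x)^2   ⇒   f'(x) = 2·sin(x)·cos(x)
  g(x) = sin(x)^2   ⇒   g'(x) = 2·sin(x)·cos(x)
  lim(x→0) f'(x)/g'(x) = lim(x→0) (2·sin(x)·cos(x))/(2·sin(x)·cos(x))
  = 1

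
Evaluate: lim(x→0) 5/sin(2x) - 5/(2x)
This is an ∞-∞ indeterminate form.

Combine fractions or rationalize to convert ∞-∞ to 0/0 form:
  lim(x→0) 5/sin(2x) - 5/(2x) = 0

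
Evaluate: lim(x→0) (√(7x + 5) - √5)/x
This is a standard limit.

Factor or rationalize the expression:
  lim(x→0) (√(7x + 5) - √5)/x = 7·sqrt(5)/10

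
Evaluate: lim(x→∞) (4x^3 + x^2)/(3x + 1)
This is an ∞/∞ indeterminate form.

Apply L'Hôpital's rule: differentiate numerator and denominator separately.
  f(x) = 4·x^3 + x^2   ⇒   f'(x) = 12·x^2 + 2·x
  g(x) = 3·x + 1   ⇒   g'(x) = 3
  lim(x→∞) f'(x)/g'(x) = lim(x→∞) (12·x^2 + 2·x)/(3)
  = ∞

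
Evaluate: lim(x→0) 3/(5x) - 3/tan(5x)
This is an ∞-∞ indeterminate form.

Combine fractions or rationalize to convert ∞-∞ to 0/0 form:
  lim(x→0) 3/(5x) - 3/tan(5x) = 0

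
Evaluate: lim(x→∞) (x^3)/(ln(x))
This is an ∞/∞ indeterminate form.

Apply L'Hôpital's rule: differentiate numerator and denominator separately.
  f(x) = x^3   ⇒   f'(x) = 3·x^2
  g(x) = ln(x)   ⇒   g'(x) = 1/x
  lim(x→∞) f'(x)/g'(x) = lim(x→∞) (3·x^2)/(1/x)
  = ∞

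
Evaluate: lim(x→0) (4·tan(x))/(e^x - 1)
This is a 0/0 indeterminate form.

Apply L'Hôpital's rule: differentiate numerator and denominator separately.
  f(x) = 4·tan(x)   ⇒   f'(x) = 4·tan(x)^2 + 4
  g(x) = e^(x) - 1   ⇒   g'(x) = e^(x)
  lim(x→0) f'(x)/g'(x) = lim(x→0) (4·tan(x)^2 + 4)/(e^(x))
  = 4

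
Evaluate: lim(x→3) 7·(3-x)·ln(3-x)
This is a 0·∞ indeterminate form.

Rewrite 0·∞ as a quotient (0/0 or ∞/∞ form), then apply L'Hôpital's rule:
  lim(x→3) 7·(3-x)·ln(3-x) = 0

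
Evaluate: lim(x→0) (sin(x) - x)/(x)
This is a 0/0 indeterminate form.

Apply L'Hôpital's rule: differentiate numerator and denominator separately.
  f(x) = -x + sin(x)   ⇒   f'(x) = cos(x) - 1
  g(x) = x   ⇒   g'(x) = 1
  lim(x→0) f'(x)/g'(x) = lim(x→0) (cos(x) - 1)/(1)
  = 0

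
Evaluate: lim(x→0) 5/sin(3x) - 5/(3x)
This is an ∞-∞ indeterminate form.

Combine fractions or rationalize to convert ∞-∞ to 0/0 form:
  lim(x→0) 5/sin(3x) - 5/(3x) = 0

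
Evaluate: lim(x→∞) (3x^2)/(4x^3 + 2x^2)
This is an ∞/∞ indeterminate form.

Apply L'Hôpital's rule: differentiate numerator and denominator separately.
  f(x) = 3·x^2   ⇒   f'(x) = 6·x
  g(x) = 4·x^3 + 2·x^2   ⇒   g'(x) = 12·x^2 + 4·x
  lim(x→∞) f'(x)/g'(x) = lim(x→∞) (6·x)/(12·x^2 + 4·x)
  = 0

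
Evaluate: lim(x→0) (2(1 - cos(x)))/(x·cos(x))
This is a 0/0 indeterminate form.

Apply L'Hôpital's rule: differentiate numerator and denominator separately.
  f(x) = 2 - 2·cos(x)   ⇒   f'(x) = 2·sin(x)
  g(x) = x·cos(x)   ⇒   g'(x) = -x·sin(x) + cos(x)
  lim(x→0) f'(x)/g'(x) = lim(x→0) (2·sin(x))/(-x·sin(x) + cos(x))
  = 0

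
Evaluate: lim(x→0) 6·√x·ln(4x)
This is a 0·∞ indeterminate form.

Rewrite 0·∞ as a quotient (0/0 or ∞/∞ form), then apply L'Hôpital's rule:
  lim(x→0) 6·√x·ln(4x) = 0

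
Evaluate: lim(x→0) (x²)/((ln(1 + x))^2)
This is a 0/0 indeterminate form.

Apply L'Hôpital's rule: differentiate numerator and denominator separately.
  f(x) = x^2   ⇒   f'(x) = 2·x
  g(x) = ln(x + 1)^2   ⇒   g'(x) = 2·ln(x + 1)/(x + 1)
  lim(x→0) f'(x)/g'(x) = lim(x→0) (2·x)/(2·ln(x + 1)/(x + 1))
  = 1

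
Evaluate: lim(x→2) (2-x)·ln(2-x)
This is a 0·∞ indeterminate form.

Rewrite 0·∞ as a quotient (0/0 or ∞/∞ form), then apply L'Hôpital's rule:
  lim(x→2) (2-x)·ln(2-x) = 0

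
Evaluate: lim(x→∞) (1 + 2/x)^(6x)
This is an exponential indeterminate form.

For exponential indeterminate forms, take the natural log:
  Let L = lim(x→∞) (1 + 2/x)^(6x)
  Then ln(L) = lim(x→∞) [exponent × ln(base)]
  Evaluate using L'Hôpital or standard limits, then exponentiate.
  L = e^(12)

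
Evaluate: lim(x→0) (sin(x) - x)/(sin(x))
This is a 0/0 indeterminate form.

Apply L'Hôpital's rule: differentiate numerator and denominator separately.
  f(x) = -x + sin(x)   ⇒   f'(x) = cos(x) - 1
  g(x) = sin(x)   ⇒   g'(x) = cos(x)
  lim(x→0) f'(x)/g'(x) = lim(x→0) (cos(x) - 1)/(cos(x))
  = 0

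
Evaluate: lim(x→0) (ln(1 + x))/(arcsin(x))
This is a 0/0 indeterminate form.

Apply L'Hôpital's rule: differentiate numerator and denominator separately.
  f(x) = ln(x + 1)   ⇒   f'(x) = 1/(x + 1)
  g(x) = asin(x)   ⇒   g'(x) = 1/sqrt(1 - x^2)
  lim(x→0) f'(x)/g'(x) = lim(x→0) (1/(x + 1))/(1/sqrt(1 - x^2))
  = 1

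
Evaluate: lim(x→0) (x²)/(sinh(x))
This is a 0/0 indeterminate form.

Apply L'Hôpital's rule: differentiate numerator and denominator separately.
  f(x) = x^2   ⇒   f'(x) = 2·x
  g(x) = sinh(x)   ⇒   g'(x) = cosh(x)
  lim(x→0) f'(x)/g'(x) = lim(x→0) (2·x)/(cosh(x))
  = 0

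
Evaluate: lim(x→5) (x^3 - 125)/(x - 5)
This is a standard limit.

Factor or rationalize the expression:
  lim(x→5) (x^3 - 125)/(x - 5) = 75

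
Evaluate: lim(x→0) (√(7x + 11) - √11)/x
This is a standard limit.

Factor or rationalize the expression:
  lim(x→0) (√(7x + 11) - √11)/x = 7·sqrt(11)/22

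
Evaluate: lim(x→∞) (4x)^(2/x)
This is an exponential indeterminate form.

For exponential indeterminate forms, take the natural log:
  Let L = lim(x→∞) (4x)^(2/x)
  Then ln(L) = lim(x→∞) [exponent × ln(base)]
  Evaluate using L'Hôpital or standard limits, then exponentiate.
  L = 1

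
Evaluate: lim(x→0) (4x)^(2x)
This is an exponential indeterminate form.

For exponential indeterminate forms, take the natural log:
  Let L = lim(x→0) (4x)^(2x)
  Then ln(L) = lim(x→0) [exponent × ln(base)]
  Evaluate using L'Hôpital or standard limits, then exponentiate.
  L = 1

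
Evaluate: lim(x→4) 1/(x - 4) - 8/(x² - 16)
This is an ∞-∞ indeterminate form.

Combine fractions or rationalize to convert ∞-∞ to 0/0 form:
  lim(x→4) 1/(x - 4) - 8/(x² - 16) = 1/8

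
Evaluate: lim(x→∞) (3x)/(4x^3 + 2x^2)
This is an ∞/∞ indeterminate form.

Apply L'Hôpital's rule: differentiate numerator and denominator separately.
  f(x) = 3·x   ⇒   f'(x) = 3
  g(x) = 4·x^3 + 2·x^2   ⇒   g'(x) = 12·x^2 + 4·x
  lim(x→∞) f'(x)/g'(x) = lim(x→∞) (3)/(12·x^2 + 4·x)
  = 0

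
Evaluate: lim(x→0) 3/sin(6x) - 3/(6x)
This is an ∞-∞ indeterminate form.

Combine fractions or rationalize to convert ∞-∞ to 0/0 form:
  lim(x→0) 3/sin(6x) - 3/(6x) = 0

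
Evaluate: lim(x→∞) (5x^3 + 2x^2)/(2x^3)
This is an ∞/∞ indeterminate form.

Apply L'Hôpital's rule: differentiate numerator and denominator separately.
  f(x) = 5·x^3 + 2·x^2   ⇒   f'(x) = 15·x^2 + 4·x
  g(x) = 2·x^3   ⇒   g'(x) = 6·x^2
  lim(x→∞) f'(x)/g'(x) = lim(x→∞) (15·x^2 + 4·x)/(6·x^2)
  = 5/2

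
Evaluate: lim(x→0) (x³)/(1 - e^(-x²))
This is a 0/0 indeterminate form.

Apply L'Hôpital's rule: differentiate numerator and denominator separately.
  f(x) = x^3   ⇒   f'(x) = 3·x^2
  g(x) = 1 - e^(-x^2)   ⇒   g'(x) = 2·x·e^(-x^2)
  lim(x→0) f'(x)/g'(x) = lim(x→0) (3·x^2)/(2·x·e^(-x^2))
  = 0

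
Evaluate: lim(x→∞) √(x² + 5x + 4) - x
This is an ∞-∞ indeterminate form.

Combine fractions or rationalize to convert ∞-∞ to 0/0 form:
  lim(x→∞) √(x² + 5x + 4) - x = 5/2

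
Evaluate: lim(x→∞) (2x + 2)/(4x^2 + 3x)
This is an ∞/∞ indeterminate form.

Apply L'Hôpital's rule: differentiate numerator and denominator separately.
  f(x) = 2·x + 2   ⇒   f'(x) = 2
  g(x) = 4·x^2 + 3·x   ⇒   g'(x) = 8·x + 3
  lim(x→∞) f'(x)/g'(x) = lim(x→∞) (2)/(8·x + 3)
  = 0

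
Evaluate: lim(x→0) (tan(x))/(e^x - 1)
This is a 0/0 indeterminate form.

Apply L'Hôpital's rule: differentiate numerator and denominator separately.
  f(x) = tan(x)   ⇒   f'(x) = tan(x)^2 + 1
  g(x) = e^(x) - 1   ⇒   g'(x) = e^(x)
  lim(x→0) f'(x)/g'(x) = lim(x→0) (tan(x)^2 + 1)/(e^(x))
  = 1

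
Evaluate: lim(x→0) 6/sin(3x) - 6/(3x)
This is an ∞-∞ indeterminate form.

Combine fractions or rationalize to convert ∞-∞ to 0/0 form:
  lim(x→0) 6/sin(3x) - 6/(3x) = 0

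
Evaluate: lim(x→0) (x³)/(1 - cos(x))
This is a 0/0 indeterminate form.

Apply L'Hôpital's rule: differentiate numerator and denominator separately.
  f(x) = x^3   ⇒   f'(x) = 3·x^2
  g(x) = 1 - cos(x)   ⇒   g'(x) = sin(x)
  lim(x→0) f'(x)/g'(x) = lim(x→0) (3·x^2)/(sin(x))
  = 0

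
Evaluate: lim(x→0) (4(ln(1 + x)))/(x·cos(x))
This is a 0/0 indeterminate form.

Apply L'Hôpital's rule: differentiate numerator and denominator separately.
  f(x) = 4·ln(x + 1)   ⇒   f'(x) = 4/(x + 1)
  g(x) = x·cos(x)   ⇒   g'(x) = -x·sin(x) + cos(x)
  lim(x→0) f'(x)/g'(x) = lim(x→0) (4/(x + 1))/(-x·sin(x) + cos(x))
  = 4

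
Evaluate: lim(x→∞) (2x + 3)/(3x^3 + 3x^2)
This is an ∞/∞ indeterminate form.

Apply L'Hôpital's rule: differentiate numerator and denominator separately.
  f(x) = 2·x + 3   ⇒   f'(x) = 2
  g(x) = 3·x^3 + 3·x^2   ⇒   g'(x) = 9·x^2 + 6·x
  lim(x→∞) f'(x)/g'(x) = lim(x→∞) (2)/(9·x^2 + 6·x)
  = 0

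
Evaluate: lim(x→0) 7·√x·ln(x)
This is a 0·∞ indeterminate form.

Rewrite 0·∞ as a quotient (0/0 or ∞/∞ form), then apply L'Hôpital's rule:
  lim(x→0) 7·√x·ln(x) = 0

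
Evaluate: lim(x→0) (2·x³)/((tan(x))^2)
This is a 0/0 indeterminate form.

Apply L'Hôpital's rule: differentiate numerator and denominator separately.
  f(x) = 2·x^3   ⇒   f'(x) = 6·x^2
  g(x) = tan(x)^2   ⇒   g'(x) = (2·tan(x)^2 + 2)·tan(x)
  lim(x→0) f'(x)/g'(x) = lim(x→0) (6·x^2)/((2·tan(x)^2 + 2)·tan(x))
  = 0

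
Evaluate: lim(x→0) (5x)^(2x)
This is an exponential indeterminate form.

For exponential indeterminate forms, take the natural log:
  Let L = lim(x→0) (5x)^(2x)
  Then ln(L) = lim(x→0) [exponent × ln(base)]
  Evaluate using L'Hôpital or standard limits, then exponentiate.
  L = 1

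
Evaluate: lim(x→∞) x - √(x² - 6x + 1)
This is an ∞-∞ indeterminate form.

Combine fractions or rationalize to convert ∞-∞ to 0/0 form:
  lim(x→∞) x - √(x² - 6x + 1) = 3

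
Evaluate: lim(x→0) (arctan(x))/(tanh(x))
This is a 0/0 indeterminate form.

Apply L'Hôpital's rule: differentiate numerator and denominator separately.
  f(x) = atan(x)   ⇒   f'(x) = 1/(x^2 + 1)
  g(x) = tanh(x)   ⇒   g'(x) = 1 - tanh(x)^2
  lim(x→0) f'(x)/g'(x) = lim(x→0) (1/(x^2 + 1))/(1 - tanh(x)^2)
  = 1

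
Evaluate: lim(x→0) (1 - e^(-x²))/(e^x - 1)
This is a 0/0 indeterminate form.

Apply L'Hôpital's rule: differentiate numerator and denominator separately.
  f(x) = 1 - e^(-x^2)   ⇒   f'(x) = 2·x·e^(-x^2)
  g(x) = e^(x) - 1   ⇒   g'(x) = e^(x)
  lim(x→0) f'(x)/g'(x) = lim(x→0) (2·x·e^(-x^2))/(e^(x))
  = 0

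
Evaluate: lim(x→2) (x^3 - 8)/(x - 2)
This is a standard limit.

Factor or rationalize the expression:
  lim(x→2) (x^3 - 8)/(x - 2) = 12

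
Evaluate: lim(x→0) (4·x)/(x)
This is a 0/0 indeterminate form.

Apply L'Hôpital's rule: differentiate numerator and denominator separately.
  f(x) = 4·x   ⇒   f'(x) = 4
  g(x) = x   ⇒   g'(x) = 1
  lim(x→0) f'(x)/g'(x) = lim(x→0) (4)/(1)
  = 4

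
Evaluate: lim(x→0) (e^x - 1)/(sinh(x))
This is a 0/0 indeterminate form.

Apply L'Hôpital's rule: differentiate numerator and denominator separately.
  f(x) = e^(x) - 1   ⇒   f'(x) = e^(x)
  g(x) = sinh(x)   ⇒   g'(x) = cosh(x)
  lim(x→0) f'(x)/g'(x) = lim(x→0) (e^(x))/(cosh(x))
  = 1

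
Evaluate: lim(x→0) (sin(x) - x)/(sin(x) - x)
This is a 0/0 indeterminate form.

Apply L'Hôpital's rule: differentiate numerator and denominator separately.
  f(x) = -x + sin(x)   ⇒   f'(x) = cos(x) - 1
  g(x) = -x + sin(x)   ⇒   g'(x) = cos(x) - 1
  lim(x→0) f'(x)/g'(x) = lim(x→0) (cos(x) - 1)/(cos(x) - 1)
  = 1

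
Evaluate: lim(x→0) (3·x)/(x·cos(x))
This is a 0/0 indeterminate form.

Apply L'Hôpital's rule: differentiate numerator and denominator separately.
  f(x) = 3·x   ⇒   f'(x) = 3
  g(x) = x·cos(x)   ⇒   g'(x) = -x·sin(x) + cos(x)
  lim(x→0) f'(x)/g'(x) = lim(x→0) (3)/(-x·sin(x) + cos(x))
  = 3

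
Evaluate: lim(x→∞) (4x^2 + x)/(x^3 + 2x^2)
This is an ∞/∞ indeterminate form.

Apply L'Hôpital's rule: differentiate numerator and denominator separately.
  f(x) = 4·x^2 + x   ⇒   f'(x) = 8·x + 1
  g(x) = x^3 + 2·x^2   ⇒   g'(x) = 3·x^2 + 4·x
  lim(x→∞) f'(x)/g'(x) = lim(x→∞) (8·x + 1)/(3·x^2 + 4·x)
  = 0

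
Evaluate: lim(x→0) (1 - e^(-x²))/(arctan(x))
This is a 0/0 indeterminate form.

Apply L'Hôpital's rule: differentiate numerator and denominator separately.
  f(x) = 1 - e^(-x^2)   ⇒   f'(x) = 2·x·e^(-x^2)
  g(x) = atan(x)   ⇒   g'(x) = 1/(x^2 + 1)
  lim(x→0) f'(x)/g'(x) = lim(x→0) (2·x·e^(-x^2))/(1/(x^2 + 1))
  = 0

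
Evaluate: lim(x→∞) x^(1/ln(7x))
This is an exponential indeterminate form.

For exponential indeterminate forms, take the natural log:
  Let L = lim(x→∞) x^(1/ln(7x))
  Then ln(L) = lim(x→∞) [exponent × ln(base)]
  Evaluate using L'Hôpital or standard limits, then exponentiate.
  L = e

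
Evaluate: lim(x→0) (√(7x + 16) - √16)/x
This is a standard limit.

Factor or rationalize the expression:
  lim(x→0) (√(7x + 16) - √16)/x = 7/8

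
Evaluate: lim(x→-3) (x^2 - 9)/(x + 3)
This is a standard limit.

Factor or rationalize the expression:
  lim(x→-3) (x^2 - 9)/(x + 3) = -6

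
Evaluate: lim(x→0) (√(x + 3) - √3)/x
This is a standard limit.

Factor or rationalize the expression:
  lim(x→0) (√(x + 3) - √3)/x = sqrt(3)/6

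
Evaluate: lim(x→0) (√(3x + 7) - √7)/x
This is a standard limit.

Factor or rationalize the expression:
  lim(x→0) (√(3x + 7) - √7)/x = 3·sqrt(7)/14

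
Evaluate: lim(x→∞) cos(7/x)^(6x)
This is an exponential indeterminate form.

For exponential indeterminate forms, take the natural log:
  Let L = lim(x→∞) cos(7/x)^(6x)
  Then ln(L) = lim(x→∞) [exponent × ln(base)]
  Evaluate using L'Hôpital or standard limits, then exponentiate.
  L = 1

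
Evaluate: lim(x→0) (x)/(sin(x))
This is a 0/0 indeterminate form.

Apply L'Hôpital's rule: differentiate numerator and denominator separately.
  f(x) = x   ⇒   f'(x) = 1
  g(x) = sin(x)   ⇒   g'(x) = cos(x)
  lim(x→0) f'(x)/g'(x) = lim(x→0) (1)/(cos(x))
  = 1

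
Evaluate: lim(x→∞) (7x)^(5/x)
This is an exponential indeterminate form.

For exponential indeterminate forms, take the natural log:
  Let L = lim(x→∞) (7x)^(5/x)
  Then ln(L) = lim(x→∞) [exponent × ln(base)]
  Evaluate using L'Hôpital or standard limits, then exponentiate.
  L = 1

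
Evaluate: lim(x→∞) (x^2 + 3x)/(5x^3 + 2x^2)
This is an ∞/∞ indeterminate form.

Apply L'Hôpital's rule: differentiate numerator and denominator separately.
  f(x) = x^2 + 3·x   ⇒   f'(x) = 2·x + 3
  g(x) = 5·x^3 + 2·x^2   ⇒   g'(x) = 15·x^2 + 4·x
  lim(x→∞) f'(x)/g'(x) = lim(x→∞) (2·x + 3)/(15·x^2 + 4·x)
  = 0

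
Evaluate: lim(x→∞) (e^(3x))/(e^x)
This is an ∞/∞ indeterminate form.

Apply L'Hôpital's rule: differentiate numerator and denominator separately.
  f(x) = e^(3·x)   ⇒   f'(x) = 3·e^(3·x)
  g(x) = e^(x)   ⇒   g'(x) = e^(x)
  lim(x→∞) f'(x)/g'(x) = lim(x→∞) (3·e^(3·x))/(e^(x))
  = ∞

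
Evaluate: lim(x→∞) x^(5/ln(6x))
This is an exponential indeterminate form.

For exponential indeterminate forms, take the natural log:
  Let L = lim(x→∞) x^(5/ln(6x))
  Then ln(L) = lim(x→∞) [exponent × ln(base)]
  Evaluate using L'Hôpital or standard limits, then exponentiate.
  L = e^(5)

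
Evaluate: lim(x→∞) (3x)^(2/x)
This is an exponential indeterminate form.

For exponential indeterminate forms, take the natural log:
  Let L = lim(x→∞) (3x)^(2/x)
  Then ln(L) = lim(x→∞) [exponent × ln(base)]
  Evaluate using L'Hôpital or standard limits, then exponentiate.
  L = 1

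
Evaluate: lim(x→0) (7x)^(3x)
This is an exponential indeterminate form.

For exponential indeterminate forms, take the natural log:
  Let L = lim(x→0) (7x)^(3x)
  Then ln(L) = lim(x→0) [exponent × ln(base)]
  Evaluate using L'Hôpital or standard limits, then exponentiate.
  L = 1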